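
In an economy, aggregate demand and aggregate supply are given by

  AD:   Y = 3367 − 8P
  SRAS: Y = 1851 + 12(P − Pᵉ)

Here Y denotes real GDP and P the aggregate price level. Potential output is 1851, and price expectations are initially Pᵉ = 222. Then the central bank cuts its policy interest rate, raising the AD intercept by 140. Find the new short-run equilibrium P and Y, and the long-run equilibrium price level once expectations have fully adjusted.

AD shifts right: new AD is Y = 3507 − 8P. With Pᵉ = 222, SRAS is Y = 12P − 813.
Short run: 3507 − 8P = 12P − 813 gives 4320 = 20P, so P = 216 and Y = 3507 − 8·216 = 1779.
Y = 1779 is below potential 1851; expectations adjust and SRAS shifts right until Y = 1851.
Long run: on the new AD curve, 1851 = 3507 − 8P gives P = 207.

Short run: P = 216, Y = 1779. Long run: P = 207.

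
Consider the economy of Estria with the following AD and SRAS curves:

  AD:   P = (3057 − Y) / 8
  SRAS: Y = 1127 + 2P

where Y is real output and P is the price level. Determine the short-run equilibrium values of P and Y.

P = 193, Y = 1513

Rearrange AD to Y = 3057 − 8P.
Set AD = SRAS: 3057 − 8P = 1127 + 2P, so 1930 = 10P and P = 193.
Then Y = 3057 − 8·193 = 1513.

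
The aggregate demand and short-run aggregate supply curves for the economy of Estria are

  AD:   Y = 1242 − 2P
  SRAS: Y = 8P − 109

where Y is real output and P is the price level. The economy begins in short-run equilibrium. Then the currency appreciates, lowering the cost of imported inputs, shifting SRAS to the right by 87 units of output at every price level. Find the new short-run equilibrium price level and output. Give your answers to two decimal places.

This is a positive supply shock: SRAS shifts right.
New SRAS: Y = 8P − 22.
Set AD = SRAS: 1242 − 2P = 8P − 22, so 1264 = 10P and P = 126.40.
Substituting into AD, Y = 989.20.

P = 126.40, Y = 989.20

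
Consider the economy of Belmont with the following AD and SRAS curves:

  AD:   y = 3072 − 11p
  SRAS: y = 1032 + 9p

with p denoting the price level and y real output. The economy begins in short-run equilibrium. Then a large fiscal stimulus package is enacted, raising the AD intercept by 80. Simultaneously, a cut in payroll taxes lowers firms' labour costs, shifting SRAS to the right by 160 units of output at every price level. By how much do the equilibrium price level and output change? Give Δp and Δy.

Δp = -4, Δy = +124

After both shocks: AD is y = 3152 − 11p and SRAS is y = 1192 + 9p.
Setting them equal: 1960 = 20p, so p = 98.
y = 3152 − 11·98 = 2074.
Initially p = 102, y = 1950, so Δp = -4 and Δy = +124.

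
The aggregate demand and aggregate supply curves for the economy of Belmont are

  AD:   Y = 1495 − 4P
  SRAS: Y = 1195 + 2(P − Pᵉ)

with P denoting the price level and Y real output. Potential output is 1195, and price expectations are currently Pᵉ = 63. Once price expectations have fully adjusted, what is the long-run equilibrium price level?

Short run: with Pᵉ = 63, SRAS is Y = 1069 + 2P. Setting AD = SRAS gives 426 = 6P, so P = 71 and Y = 1495 − 4·71 = 1211.
Output 1211 is above potential 1195, so over time expected prices rise and SRAS shifts left until Y returns to 1195.
Long run: Y = 1195 on the AD curve gives 1195 = 1495 − 4P, so P = 75.

Long-run P = 75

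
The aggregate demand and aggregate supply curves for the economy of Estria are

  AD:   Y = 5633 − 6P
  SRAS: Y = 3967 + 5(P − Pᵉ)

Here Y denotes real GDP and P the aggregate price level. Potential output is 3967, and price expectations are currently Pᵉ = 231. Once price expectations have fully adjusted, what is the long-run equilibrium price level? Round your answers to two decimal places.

Long-run P = 277.67

Short run: with Pᵉ = 231, SRAS is Y = 2812 + 5P. Setting AD = SRAS gives 2821 = 11P, so P = 256.45 and Y = 5633 − 6P = 4094.27.
Output 4094.27 is above potential 3967, so over time expected prices rise and SRAS shifts left until Y returns to 3967.
Long run: Y = 3967 on the AD curve gives 3967 = 5633 − 6P, so P = 277.67.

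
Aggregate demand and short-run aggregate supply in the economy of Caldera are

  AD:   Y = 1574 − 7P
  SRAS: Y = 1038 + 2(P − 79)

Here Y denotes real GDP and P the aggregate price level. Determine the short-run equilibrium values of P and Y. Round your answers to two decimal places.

P = 77.11, Y = 1034.22

Write SRAS as Y = 1038 + 2P − 158 = 880 + 2P.
Set AD = SRAS: 1574 − 7P = 880 + 2P, so 694 = 9P and P = 77.11.
Substituting into AD, Y = 1574 − 7P = 1034.22.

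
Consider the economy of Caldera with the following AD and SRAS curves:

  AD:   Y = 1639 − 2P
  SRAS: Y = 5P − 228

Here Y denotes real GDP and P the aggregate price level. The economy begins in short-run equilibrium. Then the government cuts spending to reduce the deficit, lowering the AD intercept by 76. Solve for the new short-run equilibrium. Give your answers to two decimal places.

P = 255.86, Y = 1051.29

This is a negative demand shock: AD shifts left.
New AD: Y = 1563 − 2P.
Set AD = SRAS: 1563 − 2P = 5P − 228, so 1791 = 7P and P = 255.86.
Substituting into AD, Y = 1051.29.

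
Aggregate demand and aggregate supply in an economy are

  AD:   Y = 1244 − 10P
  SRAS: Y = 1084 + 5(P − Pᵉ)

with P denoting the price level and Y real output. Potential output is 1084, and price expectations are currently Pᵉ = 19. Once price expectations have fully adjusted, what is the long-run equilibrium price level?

Short run: with Pᵉ = 19, SRAS is Y = 989 + 5P. Setting AD = SRAS gives 255 = 15P, so P = 17 and Y = 1244 − 10·17 = 1074.
Output 1074 is below potential 1084, so over time expected prices fall and SRAS shifts right until Y returns to 1084.
Long run: Y = 1084 on the AD curve gives 1084 = 1244 − 10P, so P = 16.

Long-run P = 16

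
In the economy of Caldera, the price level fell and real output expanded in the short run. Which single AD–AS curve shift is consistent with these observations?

P fell and Y rose. An AD shift moves P and Y in the same direction; an SRAS shift moves them in opposite directions.
Here P and Y moved in opposite directions, so the SRAS curve shifted.
Since Y rose, SRAS shifted right.

SRAS shifted right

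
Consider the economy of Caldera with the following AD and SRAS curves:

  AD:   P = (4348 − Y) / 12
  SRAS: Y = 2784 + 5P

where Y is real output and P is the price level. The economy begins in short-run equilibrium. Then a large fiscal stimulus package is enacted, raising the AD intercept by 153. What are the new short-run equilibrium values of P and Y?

P = 101, Y = 3289

This is a positive demand shock: AD shifts right.
New AD: Y = 4501 − 12P.
Set AD = SRAS: 4501 − 12P = 2784 + 5P, so 1717 = 17P and P = 101.
Y = 4501 − 12·101 = 3289.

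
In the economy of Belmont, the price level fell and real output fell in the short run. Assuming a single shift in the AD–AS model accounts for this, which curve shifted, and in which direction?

AD shifted left

P fell and Y fell. An AD shift moves P and Y in the same direction; an SRAS shift moves them in opposite directions.
Here P and Y moved in the same direction, so the AD curve shifted.
Since Y fell, AD shifted left.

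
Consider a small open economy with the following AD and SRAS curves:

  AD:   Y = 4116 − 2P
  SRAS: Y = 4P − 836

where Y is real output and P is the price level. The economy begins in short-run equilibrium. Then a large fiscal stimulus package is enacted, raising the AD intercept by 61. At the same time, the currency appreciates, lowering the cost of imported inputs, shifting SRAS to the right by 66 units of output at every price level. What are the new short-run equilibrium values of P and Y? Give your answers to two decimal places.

P = 824.50, Y = 2528.00

After both shocks: AD is Y = 4177 − 2P and SRAS is Y = 4P − 770.
Setting them equal: 4947 = 6P, so P = 824.50.
Substituting into AD, Y = 2528.00.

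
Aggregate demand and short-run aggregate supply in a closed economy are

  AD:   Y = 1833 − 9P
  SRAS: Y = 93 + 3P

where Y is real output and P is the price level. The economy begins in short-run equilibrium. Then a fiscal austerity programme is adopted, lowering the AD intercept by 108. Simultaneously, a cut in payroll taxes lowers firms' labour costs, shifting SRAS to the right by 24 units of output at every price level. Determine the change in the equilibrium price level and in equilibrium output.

ΔP = -11, ΔY = -9

After both shocks: AD is Y = 1725 − 9P and SRAS is Y = 117 + 3P.
Setting them equal: 1608 = 12P, so P = 134.
Y = 1725 − 9·134 = 519.
Initially P = 145, Y = 528, so ΔP = -11 and ΔY = -9.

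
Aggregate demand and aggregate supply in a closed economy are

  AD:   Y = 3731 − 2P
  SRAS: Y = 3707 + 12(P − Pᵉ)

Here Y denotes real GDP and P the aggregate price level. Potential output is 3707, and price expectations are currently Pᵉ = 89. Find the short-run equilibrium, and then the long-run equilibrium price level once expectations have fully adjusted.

Short run: with Pᵉ = 89, SRAS is Y = 2639 + 12P. Setting AD = SRAS gives 1092 = 14P, so P = 78 and Y = 3731 − 2·78 = 3575.
Output 3575 is below potential 3707, so over time expected prices fall and SRAS shifts right until Y returns to 3707.
Long run: Y = 3707 on the AD curve gives 3707 = 3731 − 2P, so P = 12.

Short run: P = 78, Y = 3575. Long run: P = 12.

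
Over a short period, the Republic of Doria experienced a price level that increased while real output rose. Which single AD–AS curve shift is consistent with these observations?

AD shifted right

P rose and Y rose. An AD shift moves P and Y in the same direction; an SRAS shift moves them in opposite directions.
Here P and Y moved in the same direction, so the AD curve shifted.
Since Y rose, AD shifted right.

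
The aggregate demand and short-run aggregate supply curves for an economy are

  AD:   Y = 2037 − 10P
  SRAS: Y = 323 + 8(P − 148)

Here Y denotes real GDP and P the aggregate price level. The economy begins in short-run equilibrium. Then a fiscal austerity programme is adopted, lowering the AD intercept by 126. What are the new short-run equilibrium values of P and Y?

P = 154, Y = 371

This is a negative demand shock: AD shifts left.
New AD: Y = 1911 − 10P.
SRAS can be written Y = 8P − 861.
Set AD = SRAS: 1911 − 10P = 8P − 861, so 2772 = 18P and P = 154.
Y = 1911 − 10·154 = 371.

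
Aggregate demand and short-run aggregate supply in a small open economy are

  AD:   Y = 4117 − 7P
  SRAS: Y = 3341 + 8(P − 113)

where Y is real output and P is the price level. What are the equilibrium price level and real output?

P = 112, Y = 3333

Write SRAS as Y = 3341 + 8P − 904 = 2437 + 8P.
Set AD = SRAS: 4117 − 7P = 2437 + 8P, so 1680 = 15P and P = 112.
Then Y = 4117 − 7·112 = 3333.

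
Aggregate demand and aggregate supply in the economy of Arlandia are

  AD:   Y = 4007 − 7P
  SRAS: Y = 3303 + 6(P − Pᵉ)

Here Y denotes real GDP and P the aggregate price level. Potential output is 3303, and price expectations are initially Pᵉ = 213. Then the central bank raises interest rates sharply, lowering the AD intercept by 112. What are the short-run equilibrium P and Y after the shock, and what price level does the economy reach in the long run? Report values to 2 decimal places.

AD shifts left: new AD is Y = 3895 − 7P. With Pᵉ = 213, SRAS is Y = 2025 + 6P.
Short run: 3895 − 7P = 2025 + 6P gives 1870 = 13P, so P = 143.85 and Y = 3895 − 7P = 2888.08.
Y = 2888.08 is below potential 3303; expectations adjust and SRAS shifts right until Y = 3303.
Long run: on the new AD curve, 3303 = 3895 − 7P gives P = 84.57.

Short run: P = 143.85, Y = 2888.08. Long run: P = 84.57.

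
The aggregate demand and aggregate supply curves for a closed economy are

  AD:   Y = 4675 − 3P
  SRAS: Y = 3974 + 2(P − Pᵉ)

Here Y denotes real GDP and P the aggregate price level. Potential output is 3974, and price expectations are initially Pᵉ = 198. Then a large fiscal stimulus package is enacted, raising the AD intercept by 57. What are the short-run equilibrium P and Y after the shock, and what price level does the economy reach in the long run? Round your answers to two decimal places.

Short run: P = 230.80, Y = 4039.60. Long run: P = 252.67.

AD shifts right: new AD is Y = 4732 − 3P. With Pᵉ = 198, SRAS is Y = 3578 + 2P.
Short run: 4732 − 3P = 3578 + 2P gives 1154 = 5P, so P = 230.80 and Y = 4732 − 3P = 4039.60.
Y = 4039.60 is above potential 3974; expectations adjust and SRAS shifts left until Y = 3974.
Long run: on the new AD curve, 3974 = 4732 − 3P gives P = 252.67.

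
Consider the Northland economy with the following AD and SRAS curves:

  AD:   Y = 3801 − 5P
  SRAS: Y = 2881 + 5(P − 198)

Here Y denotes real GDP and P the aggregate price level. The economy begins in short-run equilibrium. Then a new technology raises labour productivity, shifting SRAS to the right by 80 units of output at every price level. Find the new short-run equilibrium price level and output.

P = 183, Y = 2886

This is a positive supply shock: SRAS shifts right.
New SRAS: Y = 1971 + 5P.
Set AD = SRAS: 3801 − 5P = 1971 + 5P, so 1830 = 10P and P = 183.
Y = 3801 − 5·183 = 2886.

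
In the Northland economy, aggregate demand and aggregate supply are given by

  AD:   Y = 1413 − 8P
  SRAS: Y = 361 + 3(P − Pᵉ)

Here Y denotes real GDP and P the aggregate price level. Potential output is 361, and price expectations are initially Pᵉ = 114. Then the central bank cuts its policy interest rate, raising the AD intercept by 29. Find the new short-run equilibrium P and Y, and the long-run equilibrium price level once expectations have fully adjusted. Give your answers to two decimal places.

Short run: P = 129.36, Y = 407.09. Long run: P = 135.13.

AD shifts right: new AD is Y = 1442 − 8P. With Pᵉ = 114, SRAS is Y = 19 + 3P.
Short run: 1442 − 8P = 19 + 3P gives 1423 = 11P, so P = 129.36 and Y = 1442 − 8P = 407.09.
Y = 407.09 is above potential 361; expectations adjust and SRAS shifts left until Y = 361.
Long run: on the new AD curve, 361 = 1442 − 8P gives P = 135.13.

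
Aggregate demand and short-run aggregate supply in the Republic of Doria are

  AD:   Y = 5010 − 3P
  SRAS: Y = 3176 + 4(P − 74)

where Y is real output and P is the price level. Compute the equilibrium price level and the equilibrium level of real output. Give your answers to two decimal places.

Write SRAS as Y = 3176 + 4P − 296 = 2880 + 4P.
Set AD = SRAS: 5010 − 3P = 2880 + 4P, so 2130 = 7P and P = 304.29.
Substituting into AD, Y = 5010 − 3P = 4097.14.

P = 304.29, Y = 4097.14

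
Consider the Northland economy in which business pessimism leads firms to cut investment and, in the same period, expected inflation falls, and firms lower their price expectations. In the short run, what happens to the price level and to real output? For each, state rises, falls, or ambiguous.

The first event is a negative demand shock: AD shifts left, which by itself pushes P down and Y down.
The second is a favourable supply shock: SRAS shifts right, which by itself pushes P down and Y up.
Both shocks push P down, so P falls. The two shocks push Y in opposite directions, so the effect on Y is ambiguous.

Price level: falls; output: ambiguous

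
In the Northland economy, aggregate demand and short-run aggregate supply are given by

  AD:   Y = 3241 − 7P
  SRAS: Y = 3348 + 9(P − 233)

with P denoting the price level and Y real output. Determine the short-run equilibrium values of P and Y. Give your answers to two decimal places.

Write SRAS as Y = 3348 + 9P − 2097 = 1251 + 9P.
Set AD = SRAS: 3241 − 7P = 1251 + 9P, so 1990 = 16P and P = 124.38.
Substituting into AD, Y = 3241 − 7P = 2370.38.

P = 124.38, Y = 2370.38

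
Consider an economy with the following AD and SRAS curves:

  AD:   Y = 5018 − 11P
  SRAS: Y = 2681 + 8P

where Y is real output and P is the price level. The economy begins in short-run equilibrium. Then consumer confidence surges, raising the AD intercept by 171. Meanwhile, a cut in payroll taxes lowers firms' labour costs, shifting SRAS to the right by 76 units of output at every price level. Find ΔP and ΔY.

After both shocks: AD is Y = 5189 − 11P and SRAS is Y = 2757 + 8P.
Setting them equal: 2432 = 19P, so P = 128.
Y = 5189 − 11·128 = 3781.
Initially P = 123, Y = 3665, so ΔP = +5 and ΔY = +116.

ΔP = +5, ΔY = +116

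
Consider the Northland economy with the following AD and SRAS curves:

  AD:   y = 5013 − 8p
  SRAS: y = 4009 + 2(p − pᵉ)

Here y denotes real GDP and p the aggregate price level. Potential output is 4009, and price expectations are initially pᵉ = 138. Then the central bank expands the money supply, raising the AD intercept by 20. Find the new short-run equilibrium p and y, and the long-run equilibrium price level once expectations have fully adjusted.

Short run: p = 130, y = 3993. Long run: p = 128.

AD shifts right: new AD is y = 5033 − 8p. With pᵉ = 138, SRAS is y = 3733 + 2p.
Short run: 5033 − 8p = 3733 + 2p gives 1300 = 10p, so p = 130 and y = 5033 − 8·130 = 3993.
y = 3993 is below potential 4009; expectations adjust and SRAS shifts right until y = 4009.
Long run: on the new AD curve, 4009 = 5033 − 8p gives p = 128.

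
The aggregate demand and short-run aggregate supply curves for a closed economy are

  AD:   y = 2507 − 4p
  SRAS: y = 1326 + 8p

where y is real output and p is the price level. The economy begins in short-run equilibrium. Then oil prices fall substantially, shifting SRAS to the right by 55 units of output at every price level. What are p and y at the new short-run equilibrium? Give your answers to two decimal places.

This is a positive supply shock: SRAS shifts right.
New SRAS: y = 1381 + 8p.
Set AD = SRAS: 2507 − 4p = 1381 + 8p, so 1126 = 12p and p = 93.83.
Substituting into AD, y = 2131.67.

p = 93.83, y = 2131.67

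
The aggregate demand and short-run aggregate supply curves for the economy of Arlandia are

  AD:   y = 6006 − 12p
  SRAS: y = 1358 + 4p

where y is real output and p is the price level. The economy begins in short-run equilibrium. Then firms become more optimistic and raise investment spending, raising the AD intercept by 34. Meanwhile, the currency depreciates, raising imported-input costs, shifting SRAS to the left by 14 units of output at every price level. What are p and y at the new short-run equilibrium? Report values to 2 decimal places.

After both shocks: AD is y = 6040 − 12p and SRAS is y = 1344 + 4p.
Setting them equal: 4696 = 16p, so p = 293.50.
Substituting into AD, y = 2518.00.

p = 293.50, y = 2518.00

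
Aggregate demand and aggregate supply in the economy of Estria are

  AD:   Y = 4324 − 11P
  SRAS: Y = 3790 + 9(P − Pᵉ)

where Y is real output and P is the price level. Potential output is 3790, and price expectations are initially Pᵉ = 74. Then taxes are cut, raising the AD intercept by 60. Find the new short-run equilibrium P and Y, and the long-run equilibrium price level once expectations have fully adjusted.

Short run: P = 63, Y = 3691. Long run: P = 54.

AD shifts right: new AD is Y = 4384 − 11P. With Pᵉ = 74, SRAS is Y = 3124 + 9P.
Short run: 4384 − 11P = 3124 + 9P gives 1260 = 20P, so P = 63 and Y = 4384 − 11·63 = 3691.
Y = 3691 is below potential 3790; expectations adjust and SRAS shifts right until Y = 3790.
Long run: on the new AD curve, 3790 = 4384 − 11P gives P = 54.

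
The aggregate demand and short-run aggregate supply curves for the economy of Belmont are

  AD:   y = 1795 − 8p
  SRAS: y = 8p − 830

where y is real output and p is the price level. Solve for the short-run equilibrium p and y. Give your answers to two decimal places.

Set AD = SRAS: 1795 − 8p = 8p − 830, so 2625 = 16p and p = 164.06.
Substituting into AD, y = 1795 − 8p = 482.50.

p = 164.06, y = 482.50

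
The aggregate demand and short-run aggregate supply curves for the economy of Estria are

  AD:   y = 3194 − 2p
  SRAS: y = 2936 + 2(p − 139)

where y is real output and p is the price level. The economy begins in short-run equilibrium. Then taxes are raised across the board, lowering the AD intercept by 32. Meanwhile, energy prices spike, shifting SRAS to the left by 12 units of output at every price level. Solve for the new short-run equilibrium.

p = 129, y = 2904

After both shocks: AD is y = 3162 − 2p and SRAS is y = 2646 + 2p.
Setting them equal: 516 = 4p, so p = 129.
y = 3162 − 2·129 = 2904.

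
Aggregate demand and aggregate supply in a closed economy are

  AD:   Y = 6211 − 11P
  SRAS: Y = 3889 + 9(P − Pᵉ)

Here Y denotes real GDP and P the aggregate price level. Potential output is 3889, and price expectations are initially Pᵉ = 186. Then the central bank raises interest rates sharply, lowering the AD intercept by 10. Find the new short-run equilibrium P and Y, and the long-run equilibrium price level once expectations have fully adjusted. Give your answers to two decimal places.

Short run: P = 199.30, Y = 4008.70. Long run: P = 210.18.

AD shifts left: new AD is Y = 6201 − 11P. With Pᵉ = 186, SRAS is Y = 2215 + 9P.
Short run: 6201 − 11P = 2215 + 9P gives 3986 = 20P, so P = 199.30 and Y = 6201 − 11P = 4008.70.
Y = 4008.70 is above potential 3889; expectations adjust and SRAS shifts left until Y = 3889.
Long run: on the new AD curve, 3889 = 6201 − 11P gives P = 210.18.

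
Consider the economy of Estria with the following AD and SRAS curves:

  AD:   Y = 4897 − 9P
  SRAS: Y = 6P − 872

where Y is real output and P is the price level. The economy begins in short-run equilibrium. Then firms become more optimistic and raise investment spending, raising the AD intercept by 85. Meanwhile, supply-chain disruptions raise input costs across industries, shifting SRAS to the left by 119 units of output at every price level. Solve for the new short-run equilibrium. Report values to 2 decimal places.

P = 398.20, Y = 1398.20

After both shocks: AD is Y = 4982 − 9P and SRAS is Y = 6P − 991.
Setting them equal: 5973 = 15P, so P = 398.20.
Substituting into AD, Y = 1398.20.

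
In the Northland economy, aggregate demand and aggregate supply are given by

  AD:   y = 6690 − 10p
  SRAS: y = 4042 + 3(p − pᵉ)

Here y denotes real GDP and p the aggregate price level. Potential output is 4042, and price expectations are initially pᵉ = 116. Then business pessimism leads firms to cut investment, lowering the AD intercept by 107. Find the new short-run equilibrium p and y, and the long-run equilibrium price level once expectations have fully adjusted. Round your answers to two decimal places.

Short run: p = 222.23, y = 4360.69. Long run: p = 254.10.

AD shifts left: new AD is y = 6583 − 10p. With pᵉ = 116, SRAS is y = 3694 + 3p.
Short run: 6583 − 10p = 3694 + 3p gives 2889 = 13p, so p = 222.23 and y = 6583 − 10p = 4360.69.
y = 4360.69 is above potential 4042; expectations adjust and SRAS shifts left until y = 4042.
Long run: on the new AD curve, 4042 = 6583 − 10p gives p = 254.10.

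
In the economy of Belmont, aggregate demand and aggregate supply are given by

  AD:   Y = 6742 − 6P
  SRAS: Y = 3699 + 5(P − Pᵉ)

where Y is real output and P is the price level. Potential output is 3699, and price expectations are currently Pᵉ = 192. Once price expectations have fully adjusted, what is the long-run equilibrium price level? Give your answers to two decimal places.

Long-run P = 507.17

Short run: with Pᵉ = 192, SRAS is Y = 2739 + 5P. Setting AD = SRAS gives 4003 = 11P, so P = 363.91 and Y = 6742 − 6P = 4558.55.
Output 4558.55 is above potential 3699, so over time expected prices rise and SRAS shifts left until Y returns to 3699.
Long run: Y = 3699 on the AD curve gives 3699 = 6742 − 6P, so P = 507.17.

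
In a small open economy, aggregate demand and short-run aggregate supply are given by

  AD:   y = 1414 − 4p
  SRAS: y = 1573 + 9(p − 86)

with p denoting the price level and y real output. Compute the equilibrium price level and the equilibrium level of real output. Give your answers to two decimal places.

p = 47.31, y = 1224.77

Write SRAS as y = 1573 + 9p − 774 = 799 + 9p.
Set AD = SRAS: 1414 − 4p = 799 + 9p, so 615 = 13p and p = 47.31.
Substituting into AD, y = 1414 − 4p = 1224.77.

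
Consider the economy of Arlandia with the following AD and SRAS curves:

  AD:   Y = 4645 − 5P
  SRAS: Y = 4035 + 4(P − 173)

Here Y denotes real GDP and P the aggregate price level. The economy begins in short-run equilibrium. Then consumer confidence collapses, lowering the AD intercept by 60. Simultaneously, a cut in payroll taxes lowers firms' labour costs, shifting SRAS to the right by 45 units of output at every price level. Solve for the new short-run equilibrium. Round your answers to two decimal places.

P = 133.00, Y = 3920.00

After both shocks: AD is Y = 4585 − 5P and SRAS is Y = 3388 + 4P.
Setting them equal: 1197 = 9P, so P = 133.00.
Substituting into AD, Y = 3920.00.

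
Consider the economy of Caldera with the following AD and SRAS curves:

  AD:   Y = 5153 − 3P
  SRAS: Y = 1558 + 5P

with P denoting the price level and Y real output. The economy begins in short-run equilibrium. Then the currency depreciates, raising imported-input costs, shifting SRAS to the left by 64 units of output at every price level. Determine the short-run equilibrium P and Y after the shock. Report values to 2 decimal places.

P = 457.38, Y = 3780.88

This is a negative supply shock: SRAS shifts left.
New SRAS: Y = 1494 + 5P.
Set AD = SRAS: 5153 − 3P = 1494 + 5P, so 3659 = 8P and P = 457.38.
Substituting into AD, Y = 3780.88.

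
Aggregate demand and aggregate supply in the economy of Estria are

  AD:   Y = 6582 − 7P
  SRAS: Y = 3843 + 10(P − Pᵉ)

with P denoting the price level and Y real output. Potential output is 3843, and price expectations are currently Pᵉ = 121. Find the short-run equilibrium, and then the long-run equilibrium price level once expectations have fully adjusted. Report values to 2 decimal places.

Short run: P = 232.29, Y = 4955.94. Long run: P = 391.29.

Short run: with Pᵉ = 121, SRAS is Y = 2633 + 10P. Setting AD = SRAS gives 3949 = 17P, so P = 232.29 and Y = 6582 − 7P = 4955.94.
Output 4955.94 is above potential 3843, so over time expected prices rise and SRAS shifts left until Y returns to 3843.
Long run: Y = 3843 on the AD curve gives 3843 = 6582 − 7P, so P = 391.29.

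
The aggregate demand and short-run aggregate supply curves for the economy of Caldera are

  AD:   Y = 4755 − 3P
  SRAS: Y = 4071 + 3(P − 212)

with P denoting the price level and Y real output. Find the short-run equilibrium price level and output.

Write SRAS as Y = 4071 + 3P − 636 = 3435 + 3P.
Set AD = SRAS: 4755 − 3P = 3435 + 3P, so 1320 = 6P and P = 220.
Then Y = 4755 − 3·220 = 4095.

P = 220, Y = 4095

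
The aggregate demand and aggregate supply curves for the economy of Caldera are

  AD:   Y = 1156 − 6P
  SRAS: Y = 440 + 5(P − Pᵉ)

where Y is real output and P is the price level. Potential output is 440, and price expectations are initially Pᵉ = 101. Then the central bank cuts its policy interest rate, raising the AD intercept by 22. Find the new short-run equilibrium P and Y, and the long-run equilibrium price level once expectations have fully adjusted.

Short run: P = 113, Y = 500. Long run: P = 123.

AD shifts right: new AD is Y = 1178 − 6P. With Pᵉ = 101, SRAS is Y = 5P − 65.
Short run: 1178 − 6P = 5P − 65 gives 1243 = 11P, so P = 113 and Y = 1178 − 6·113 = 500.
Y = 500 is above potential 440; expectations adjust and SRAS shifts left until Y = 440.
Long run: on the new AD curve, 440 = 1178 − 6P gives P = 123.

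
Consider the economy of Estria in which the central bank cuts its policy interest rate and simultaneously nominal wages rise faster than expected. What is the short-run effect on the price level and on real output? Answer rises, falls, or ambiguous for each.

The first event is a positive demand shock: AD shifts right, which by itself pushes P up and Y up.
The second is an adverse supply shock: SRAS shifts left, which by itself pushes P up and Y down.
Both shocks push P up, so P rises. The two shocks push Y in opposite directions, so the effect on Y is ambiguous.

Price level: rises; output: ambiguous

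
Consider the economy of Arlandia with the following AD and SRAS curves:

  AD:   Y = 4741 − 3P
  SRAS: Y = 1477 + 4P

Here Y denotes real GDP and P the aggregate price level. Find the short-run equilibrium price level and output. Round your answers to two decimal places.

Set AD = SRAS: 4741 − 3P = 1477 + 4P, so 3264 = 7P and P = 466.29.
Substituting into AD, Y = 4741 − 3P = 3342.14.

P = 466.29, Y = 3342.14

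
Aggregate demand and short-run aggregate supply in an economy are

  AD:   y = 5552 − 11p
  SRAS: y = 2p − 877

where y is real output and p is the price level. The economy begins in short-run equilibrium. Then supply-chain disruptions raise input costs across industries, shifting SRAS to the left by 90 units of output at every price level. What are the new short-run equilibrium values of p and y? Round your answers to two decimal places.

This is a negative supply shock: SRAS shifts left.
New SRAS: y = 2p − 967.
Set AD = SRAS: 5552 − 11p = 2p − 967, so 6519 = 13p and p = 501.46.
Substituting into AD, y = 35.92.

p = 501.46, y = 35.92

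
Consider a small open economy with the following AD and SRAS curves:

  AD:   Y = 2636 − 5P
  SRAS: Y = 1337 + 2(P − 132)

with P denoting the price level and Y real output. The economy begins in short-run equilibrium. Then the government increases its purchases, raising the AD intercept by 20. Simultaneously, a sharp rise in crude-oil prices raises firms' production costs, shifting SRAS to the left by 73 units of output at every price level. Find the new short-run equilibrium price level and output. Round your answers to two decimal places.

P = 236.57, Y = 1473.14

After both shocks: AD is Y = 2656 − 5P and SRAS is Y = 1000 + 2P.
Setting them equal: 1656 = 7P, so P = 236.57.
Substituting into AD, Y = 1473.14.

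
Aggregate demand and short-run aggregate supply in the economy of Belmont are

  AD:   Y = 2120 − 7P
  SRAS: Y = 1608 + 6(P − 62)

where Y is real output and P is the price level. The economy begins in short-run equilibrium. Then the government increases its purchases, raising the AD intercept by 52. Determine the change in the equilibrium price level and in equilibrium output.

This is a positive demand shock: AD shifts right.
New AD: Y = 2172 − 7P.
SRAS can be written Y = 1236 + 6P.
Set AD = SRAS: 2172 − 7P = 1236 + 6P, so 936 = 13P and P = 72.
Y = 2172 − 7·72 = 1668.
Initially P = 68, Y = 1644, so ΔP = +4 and ΔY = +24.

ΔP = +4, ΔY = +24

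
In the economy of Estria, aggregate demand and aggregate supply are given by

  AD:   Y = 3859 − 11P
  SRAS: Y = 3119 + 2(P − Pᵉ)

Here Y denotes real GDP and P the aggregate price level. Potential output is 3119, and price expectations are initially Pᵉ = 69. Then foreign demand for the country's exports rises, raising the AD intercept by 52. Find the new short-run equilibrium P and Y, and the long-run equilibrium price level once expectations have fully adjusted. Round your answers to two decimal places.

Short run: P = 71.54, Y = 3124.08. Long run: P = 72.00.

AD shifts right: new AD is Y = 3911 − 11P. With Pᵉ = 69, SRAS is Y = 2981 + 2P.
Short run: 3911 − 11P = 2981 + 2P gives 930 = 13P, so P = 71.54 and Y = 3911 − 11P = 3124.08.
Y = 3124.08 is above potential 3119; expectations adjust and SRAS shifts left until Y = 3119.
Long run: on the new AD curve, 3119 = 3911 − 11P gives P = 72.00.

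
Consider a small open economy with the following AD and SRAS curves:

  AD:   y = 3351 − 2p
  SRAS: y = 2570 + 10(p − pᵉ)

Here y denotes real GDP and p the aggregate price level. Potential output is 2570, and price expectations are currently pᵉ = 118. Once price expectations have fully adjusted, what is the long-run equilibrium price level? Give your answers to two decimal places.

Short run: with pᵉ = 118, SRAS is y = 1390 + 10p. Setting AD = SRAS gives 1961 = 12p, so p = 163.42 and y = 3351 − 2p = 3024.17.
Output 3024.17 is above potential 2570, so over time expected prices rise and SRAS shifts left until y returns to 2570.
Long run: y = 2570 on the AD curve gives 2570 = 3351 − 2p, so p = 390.50.

Long-run p = 390.50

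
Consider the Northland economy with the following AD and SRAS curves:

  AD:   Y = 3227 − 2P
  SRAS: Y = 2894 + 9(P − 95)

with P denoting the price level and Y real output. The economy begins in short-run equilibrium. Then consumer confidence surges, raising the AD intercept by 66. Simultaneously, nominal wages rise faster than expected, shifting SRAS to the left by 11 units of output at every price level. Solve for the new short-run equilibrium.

P = 115, Y = 3063

After both shocks: AD is Y = 3293 − 2P and SRAS is Y = 2028 + 9P.
Setting them equal: 1265 = 11P, so P = 115.
Y = 3293 − 2·115 = 3063.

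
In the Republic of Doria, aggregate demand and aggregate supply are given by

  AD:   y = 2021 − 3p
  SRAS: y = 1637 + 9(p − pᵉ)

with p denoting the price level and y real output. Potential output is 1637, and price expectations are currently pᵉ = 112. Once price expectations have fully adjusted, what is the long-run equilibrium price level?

Short run: with pᵉ = 112, SRAS is y = 629 + 9p. Setting AD = SRAS gives 1392 = 12p, so p = 116 and y = 2021 − 3·116 = 1673.
Output 1673 is above potential 1637, so over time expected prices rise and SRAS shifts left until y returns to 1637.
Long run: y = 1637 on the AD curve gives 1637 = 2021 − 3p, so p = 128.

Long-run p = 128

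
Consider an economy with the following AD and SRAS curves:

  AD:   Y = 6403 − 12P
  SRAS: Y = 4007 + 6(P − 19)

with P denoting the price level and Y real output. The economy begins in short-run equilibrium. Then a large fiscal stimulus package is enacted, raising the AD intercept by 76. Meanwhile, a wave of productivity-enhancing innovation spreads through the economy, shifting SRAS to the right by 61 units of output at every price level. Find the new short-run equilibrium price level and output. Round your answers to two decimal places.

After both shocks: AD is Y = 6479 − 12P and SRAS is Y = 3954 + 6P.
Setting them equal: 2525 = 18P, so P = 140.28.
Substituting into AD, Y = 4795.67.

P = 140.28, Y = 4795.67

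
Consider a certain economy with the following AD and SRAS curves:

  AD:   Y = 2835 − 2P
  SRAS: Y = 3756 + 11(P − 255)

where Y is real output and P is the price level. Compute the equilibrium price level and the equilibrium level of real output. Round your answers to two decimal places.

Write SRAS as Y = 3756 + 11P − 2805 = 951 + 11P.
Set AD = SRAS: 2835 − 2P = 951 + 11P, so 1884 = 13P and P = 144.92.
Substituting into AD, Y = 2835 − 2P = 2545.15.

P = 144.92, Y = 2545.15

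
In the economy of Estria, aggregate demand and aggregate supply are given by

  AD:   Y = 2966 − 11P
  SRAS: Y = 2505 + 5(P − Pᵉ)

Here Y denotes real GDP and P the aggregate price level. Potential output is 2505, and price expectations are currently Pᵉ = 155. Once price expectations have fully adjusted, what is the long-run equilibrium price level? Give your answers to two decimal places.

Long-run P = 41.91

Short run: with Pᵉ = 155, SRAS is Y = 1730 + 5P. Setting AD = SRAS gives 1236 = 16P, so P = 77.25 and Y = 2966 − 11P = 2116.25.
Output 2116.25 is below potential 2505, so over time expected prices fall and SRAS shifts right until Y returns to 2505.
Long run: Y = 2505 on the AD curve gives 2505 = 2966 − 11P, so P = 41.91.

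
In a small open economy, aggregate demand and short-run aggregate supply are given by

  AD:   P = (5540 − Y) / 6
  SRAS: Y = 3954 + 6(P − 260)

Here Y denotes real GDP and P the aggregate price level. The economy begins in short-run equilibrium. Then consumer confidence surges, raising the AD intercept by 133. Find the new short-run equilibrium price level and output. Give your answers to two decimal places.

This is a positive demand shock: AD shifts right.
New AD: Y = 5673 − 6P.
SRAS can be written Y = 2394 + 6P.
Set AD = SRAS: 5673 − 6P = 2394 + 6P, so 3279 = 12P and P = 273.25.
Substituting into AD, Y = 4033.50.

P = 273.25, Y = 4033.50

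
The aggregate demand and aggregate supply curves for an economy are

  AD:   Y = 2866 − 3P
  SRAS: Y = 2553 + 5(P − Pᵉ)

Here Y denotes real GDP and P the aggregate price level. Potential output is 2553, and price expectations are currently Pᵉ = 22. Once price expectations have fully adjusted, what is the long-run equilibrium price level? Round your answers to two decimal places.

Short run: with Pᵉ = 22, SRAS is Y = 2443 + 5P. Setting AD = SRAS gives 423 = 8P, so P = 52.88 and Y = 2866 − 3P = 2707.38.
Output 2707.38 is above potential 2553, so over time expected prices rise and SRAS shifts left until Y returns to 2553.
Long run: Y = 2553 on the AD curve gives 2553 = 2866 − 3P, so P = 104.33.

Long-run P = 104.33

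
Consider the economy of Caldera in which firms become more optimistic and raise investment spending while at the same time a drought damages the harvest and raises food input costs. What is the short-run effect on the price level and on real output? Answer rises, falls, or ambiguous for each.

The first event is a positive demand shock: AD shifts right, which by itself pushes P up and Y up.
The second is an adverse supply shock: SRAS shifts left, which by itself pushes P up and Y down.
Both shocks push P up, so P rises. The two shocks push Y in opposite directions, so the effect on Y is ambiguous.

Price level: rises; output: ambiguous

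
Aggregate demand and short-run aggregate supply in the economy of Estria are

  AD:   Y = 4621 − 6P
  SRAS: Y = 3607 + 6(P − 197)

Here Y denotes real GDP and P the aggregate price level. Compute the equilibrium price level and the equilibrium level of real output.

P = 183, Y = 3523

Write SRAS as Y = 3607 + 6P − 1182 = 2425 + 6P.
Set AD = SRAS: 4621 − 6P = 2425 + 6P, so 2196 = 12P and P = 183.
Then Y = 4621 − 6·183 = 3523.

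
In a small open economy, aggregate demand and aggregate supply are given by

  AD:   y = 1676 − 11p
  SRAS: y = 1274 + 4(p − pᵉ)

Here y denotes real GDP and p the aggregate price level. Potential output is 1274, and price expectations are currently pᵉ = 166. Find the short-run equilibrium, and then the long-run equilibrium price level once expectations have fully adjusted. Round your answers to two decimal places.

Short run: p = 71.07, y = 894.27. Long run: p = 36.55.

Short run: with pᵉ = 166, SRAS is y = 610 + 4p. Setting AD = SRAS gives 1066 = 15p, so p = 71.07 and y = 1676 − 11p = 894.27.
Output 894.27 is below potential 1274, so over time expected prices fall and SRAS shifts right until y returns to 1274.
Long run: y = 1274 on the AD curve gives 1274 = 1676 − 11p, so p = 36.55.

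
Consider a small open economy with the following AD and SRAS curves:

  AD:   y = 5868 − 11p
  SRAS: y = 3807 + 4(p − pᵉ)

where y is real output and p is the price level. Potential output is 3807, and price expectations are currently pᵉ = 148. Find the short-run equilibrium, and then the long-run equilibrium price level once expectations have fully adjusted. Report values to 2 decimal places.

Short run: p = 176.87, y = 3922.47. Long run: p = 187.36.

Short run: with pᵉ = 148, SRAS is y = 3215 + 4p. Setting AD = SRAS gives 2653 = 15p, so p = 176.87 and y = 5868 − 11p = 3922.47.
Output 3922.47 is above potential 3807, so over time expected prices rise and SRAS shifts left until y returns to 3807.
Long run: y = 3807 on the AD curve gives 3807 = 5868 − 11p, so p = 187.36.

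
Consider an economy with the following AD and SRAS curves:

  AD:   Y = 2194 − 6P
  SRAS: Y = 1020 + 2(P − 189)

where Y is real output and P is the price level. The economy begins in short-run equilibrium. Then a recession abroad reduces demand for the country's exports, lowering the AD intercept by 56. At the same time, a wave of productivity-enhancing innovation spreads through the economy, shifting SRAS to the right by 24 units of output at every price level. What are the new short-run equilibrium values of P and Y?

P = 184, Y = 1034

After both shocks: AD is Y = 2138 − 6P and SRAS is Y = 666 + 2P.
Setting them equal: 1472 = 8P, so P = 184.
Y = 2138 − 6·184 = 1034.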